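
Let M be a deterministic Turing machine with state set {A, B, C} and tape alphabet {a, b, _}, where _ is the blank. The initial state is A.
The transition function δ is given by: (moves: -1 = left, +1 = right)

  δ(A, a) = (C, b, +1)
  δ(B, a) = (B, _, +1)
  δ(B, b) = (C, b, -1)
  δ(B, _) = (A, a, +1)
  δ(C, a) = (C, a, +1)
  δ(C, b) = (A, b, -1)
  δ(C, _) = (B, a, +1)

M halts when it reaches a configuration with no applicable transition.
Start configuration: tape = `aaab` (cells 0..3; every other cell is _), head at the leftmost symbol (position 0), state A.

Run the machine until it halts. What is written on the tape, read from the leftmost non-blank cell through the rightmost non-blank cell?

babb

A | [a]aab   read a → write b, move +1, go to C
C | b[a]ab   read a → write a, move +1, go to C
C | ba[a]b   read a → write a, move +1, go to C
C | baa[b]   read b → write b, move -1, go to A
A | ba[a]b   read a → write b, move +1, go to C
C | bab[b]   read b → write b, move -1, go to A
A | ba[b]b
The non-blank tape span at halt is babb.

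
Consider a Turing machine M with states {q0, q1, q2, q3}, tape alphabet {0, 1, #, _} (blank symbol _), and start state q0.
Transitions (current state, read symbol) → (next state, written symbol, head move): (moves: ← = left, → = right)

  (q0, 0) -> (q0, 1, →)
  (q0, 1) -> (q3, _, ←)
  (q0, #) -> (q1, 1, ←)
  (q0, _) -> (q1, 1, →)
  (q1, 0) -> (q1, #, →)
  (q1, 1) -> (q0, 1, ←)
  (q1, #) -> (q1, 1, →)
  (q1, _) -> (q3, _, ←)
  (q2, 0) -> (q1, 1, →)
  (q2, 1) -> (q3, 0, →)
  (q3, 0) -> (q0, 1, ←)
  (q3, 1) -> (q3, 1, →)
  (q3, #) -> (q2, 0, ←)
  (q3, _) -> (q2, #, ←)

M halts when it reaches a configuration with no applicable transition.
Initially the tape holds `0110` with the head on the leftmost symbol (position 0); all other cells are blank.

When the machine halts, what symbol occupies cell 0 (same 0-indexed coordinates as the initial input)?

state=q0 head=0 tape=___[0]110   (q0,0)→(q0,1,→)
state=q0 head=1 tape=___1[1]10   (q0,1)→(q3,_,←)
state=q3 head=0 tape=___[1]_10   (q3,1)→(q3,1,→)
state=q3 head=1 tape=___1[_]10   (q3,_)→(q2,#,←)
state=q2 head=0 tape=___[1]#10   (q2,1)→(q3,0,→)
state=q3 head=1 tape=___0[#]10   (q3,#)→(q2,0,←)
state=q2 head=0 tape=___[0]010   (q2,0)→(q1,1,→)
state=q1 head=1 tape=___1[0]10   (q1,0)→(q1,#,→)
state=q1 head=2 tape=___1#[1]0   (q1,1)→(q0,1,←)
state=q0 head=1 tape=___1[#]10   (q0,#)→(q1,1,←)
state=q1 head=0 tape=___[1]110   (q1,1)→(q0,1,←)
state=q0 head=-1 tape=__[_]1110   (q0,_)→(q1,1,→)
state=q1 head=0 tape=__1[1]110   (q1,1)→(q0,1,←)
state=q0 head=-1 tape=__[1]1110   (q0,1)→(q3,_,←)
state=q3 head=-2 tape=_[_]_1110   (q3,_)→(q2,#,←)
state=q2 head=-3 tape=[_]#_1110
Cell 0 holds 1 when M halts.

1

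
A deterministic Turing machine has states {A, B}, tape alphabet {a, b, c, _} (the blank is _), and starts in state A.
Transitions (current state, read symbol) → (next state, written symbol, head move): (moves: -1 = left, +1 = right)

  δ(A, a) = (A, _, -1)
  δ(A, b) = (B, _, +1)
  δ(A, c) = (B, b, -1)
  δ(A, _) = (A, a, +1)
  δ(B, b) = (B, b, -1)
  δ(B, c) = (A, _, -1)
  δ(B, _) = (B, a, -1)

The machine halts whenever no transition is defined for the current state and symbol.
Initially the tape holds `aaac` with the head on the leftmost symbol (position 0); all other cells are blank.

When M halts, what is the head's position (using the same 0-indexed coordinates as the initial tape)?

state=A head=0 tape=___[a]aac   (A,a)→(A,_,-1)
state=A head=-1 tape=__[_]_aac   (A,_)→(A,a,+1)
state=A head=0 tape=__a[_]aac   (A,_)→(A,a,+1)
state=A head=1 tape=__aa[a]ac   (A,a)→(A,_,-1)
state=A head=0 tape=__a[a]_ac   (A,a)→(A,_,-1)
state=A head=-1 tape=__[a]__ac   (A,a)→(A,_,-1)
state=A head=-2 tape=_[_]___ac   (A,_)→(A,a,+1)
state=A head=-1 tape=_a[_]__ac   (A,_)→(A,a,+1)
state=A head=0 tape=_aa[_]_ac   (A,_)→(A,a,+1)
state=A head=1 tape=_aaa[_]ac   (A,_)→(A,a,+1)
state=A head=2 tape=_aaaa[a]c   (A,a)→(A,_,-1)
state=A head=1 tape=_aaa[a]_c   (A,a)→(A,_,-1)
state=A head=0 tape=_aa[a]__c   (A,a)→(A,_,-1)
state=A head=-1 tape=_a[a]___c   (A,a)→(A,_,-1)
state=A head=-2 tape=_[a]____c   (A,a)→(A,_,-1)
state=A head=-3 tape=[_]_____c   (A,_)→(A,a,+1)
state=A head=-2 tape=a[_]____c   (A,_)→(A,a,+1)
state=A head=-1 tape=aa[_]___c   (A,_)→(A,a,+1)
state=A head=0 tape=aaa[_]__c   (A,_)→(A,a,+1)
state=A head=1 tape=aaaa[_]_c   (A,_)→(A,a,+1)
state=A head=2 tape=aaaaa[_]c   (A,_)→(A,a,+1)
state=A head=3 tape=aaaaaa[c]   (A,c)→(B,b,-1)
state=B head=2 tape=aaaaa[a]b
At halt the head is at cell 2.

2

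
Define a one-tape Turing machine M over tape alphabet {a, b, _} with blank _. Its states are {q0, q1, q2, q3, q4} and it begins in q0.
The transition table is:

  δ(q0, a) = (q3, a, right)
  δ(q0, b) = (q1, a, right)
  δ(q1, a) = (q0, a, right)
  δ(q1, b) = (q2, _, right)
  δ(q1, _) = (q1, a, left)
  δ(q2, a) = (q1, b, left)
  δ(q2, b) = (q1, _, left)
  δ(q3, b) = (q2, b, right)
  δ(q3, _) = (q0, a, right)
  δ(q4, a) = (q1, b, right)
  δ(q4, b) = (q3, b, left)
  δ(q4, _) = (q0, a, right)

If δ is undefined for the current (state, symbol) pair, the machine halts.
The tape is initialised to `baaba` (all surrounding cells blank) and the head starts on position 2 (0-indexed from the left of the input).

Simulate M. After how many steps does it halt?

q0 | ba[a]ba_   read a → write a, move right, go to q3
q3 | baa[b]a_   read b → write b, move right, go to q2
q2 | baab[a]_   read a → write b, move left, go to q1
q1 | baa[b]b_   read b → write _, move right, go to q2
q2 | baa_[b]_   read b → write _, move left, go to q1
q1 | baa[_]__   read _ → write a, move left, go to q1
q1 | ba[a]a__   read a → write a, move right, go to q0
q0 | baa[a]__   read a → write a, move right, go to q3
q3 | baaa[_]_   read _ → write a, move right, go to q0
q0 | baaaa[_]
M halts after 9 transitions.

9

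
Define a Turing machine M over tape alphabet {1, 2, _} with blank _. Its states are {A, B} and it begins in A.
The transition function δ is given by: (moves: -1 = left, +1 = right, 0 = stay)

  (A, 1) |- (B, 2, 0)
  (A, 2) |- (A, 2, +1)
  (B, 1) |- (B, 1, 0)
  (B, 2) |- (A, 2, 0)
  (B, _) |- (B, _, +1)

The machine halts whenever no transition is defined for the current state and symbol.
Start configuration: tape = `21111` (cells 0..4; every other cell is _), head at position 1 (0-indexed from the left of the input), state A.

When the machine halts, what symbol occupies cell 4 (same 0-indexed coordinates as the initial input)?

2

state=A head=1 tape=2[1]111_   (A,1)→(B,2,0)
state=B head=1 tape=2[2]111_   (B,2)→(A,2,0)
state=A head=1 tape=2[2]111_   (A,2)→(A,2,+1)
state=A head=2 tape=22[1]11_   (A,1)→(B,2,0)
state=B head=2 tape=22[2]11_   (B,2)→(A,2,0)
state=A head=2 tape=22[2]11_   (A,2)→(A,2,+1)
state=A head=3 tape=222[1]1_   (A,1)→(B,2,0)
state=B head=3 tape=222[2]1_   (B,2)→(A,2,0)
state=A head=3 tape=222[2]1_   (A,2)→(A,2,+1)
state=A head=4 tape=2222[1]_   (A,1)→(B,2,0)
state=B head=4 tape=2222[2]_   (B,2)→(A,2,0)
state=A head=4 tape=2222[2]_   (A,2)→(A,2,+1)
state=A head=5 tape=22222[_]
Cell 4 holds 2 when M halts.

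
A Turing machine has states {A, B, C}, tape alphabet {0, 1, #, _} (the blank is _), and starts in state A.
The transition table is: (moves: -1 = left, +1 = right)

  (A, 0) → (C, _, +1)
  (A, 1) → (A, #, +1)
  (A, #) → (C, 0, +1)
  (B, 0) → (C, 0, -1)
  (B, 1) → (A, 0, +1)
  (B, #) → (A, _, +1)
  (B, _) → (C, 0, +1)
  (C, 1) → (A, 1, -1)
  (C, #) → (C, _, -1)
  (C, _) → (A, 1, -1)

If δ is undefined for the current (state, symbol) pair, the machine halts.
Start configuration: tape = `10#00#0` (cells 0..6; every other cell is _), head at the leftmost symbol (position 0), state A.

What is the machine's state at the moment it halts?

A

A | [1]0#00#0   read 1 → write #, move +1, go to A
A | #[0]#00#0   read 0 → write _, move +1, go to C
C | #_[#]00#0   read # → write _, move -1, go to C
C | #[_]_00#0   read _ → write 1, move -1, go to A
A | [#]1_00#0   read # → write 0, move +1, go to C
C | 0[1]_00#0   read 1 → write 1, move -1, go to A
A | [0]1_00#0   read 0 → write _, move +1, go to C
C | _[1]_00#0   read 1 → write 1, move -1, go to A
A | [_]1_00#0
No transition is defined for (A, _); M halts in state A.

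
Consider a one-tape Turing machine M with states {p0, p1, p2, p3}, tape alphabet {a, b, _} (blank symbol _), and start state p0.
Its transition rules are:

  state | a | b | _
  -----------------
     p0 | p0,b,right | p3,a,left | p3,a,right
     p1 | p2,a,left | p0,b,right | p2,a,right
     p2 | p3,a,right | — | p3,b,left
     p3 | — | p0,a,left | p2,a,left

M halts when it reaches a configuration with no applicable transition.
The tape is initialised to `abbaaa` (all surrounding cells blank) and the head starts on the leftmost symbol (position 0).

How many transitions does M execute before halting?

4

state=p0 head=0 tape=_[a]bbaaa   (p0,a)→(p0,b,right)
state=p0 head=1 tape=_b[b]baaa   (p0,b)→(p3,a,left)
state=p3 head=0 tape=_[b]abaaa   (p3,b)→(p0,a,left)
state=p0 head=-1 tape=[_]aabaaa   (p0,_)→(p3,a,right)
state=p3 head=0 tape=a[a]abaaa
M halts after 4 transitions.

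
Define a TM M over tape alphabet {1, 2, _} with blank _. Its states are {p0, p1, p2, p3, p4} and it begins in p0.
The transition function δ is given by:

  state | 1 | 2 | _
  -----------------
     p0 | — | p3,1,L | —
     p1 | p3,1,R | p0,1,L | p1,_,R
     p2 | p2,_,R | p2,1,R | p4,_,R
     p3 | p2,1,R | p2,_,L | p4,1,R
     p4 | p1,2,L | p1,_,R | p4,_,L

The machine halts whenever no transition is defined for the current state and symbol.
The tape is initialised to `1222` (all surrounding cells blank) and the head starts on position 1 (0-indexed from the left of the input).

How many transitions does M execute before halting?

state=p0 head=1 tape=_1[2]22__   (p0,2)→(p3,1,L)
state=p3 head=0 tape=_[1]122__   (p3,1)→(p2,1,R)
state=p2 head=1 tape=_1[1]22__   (p2,1)→(p2,_,R)
state=p2 head=2 tape=_1_[2]2__   (p2,2)→(p2,1,R)
state=p2 head=3 tape=_1_1[2]__   (p2,2)→(p2,1,R)
state=p2 head=4 tape=_1_11[_]_   (p2,_)→(p4,_,R)
state=p4 head=5 tape=_1_11_[_]   (p4,_)→(p4,_,L)
state=p4 head=4 tape=_1_11[_]_   (p4,_)→(p4,_,L)
state=p4 head=3 tape=_1_1[1]__   (p4,1)→(p1,2,L)
state=p1 head=2 tape=_1_[1]2__   (p1,1)→(p3,1,R)
state=p3 head=3 tape=_1_1[2]__   (p3,2)→(p2,_,L)
state=p2 head=2 tape=_1_[1]___   (p2,1)→(p2,_,R)
state=p2 head=3 tape=_1__[_]__   (p2,_)→(p4,_,R)
state=p4 head=4 tape=_1___[_]_   (p4,_)→(p4,_,L)
state=p4 head=3 tape=_1__[_]__   (p4,_)→(p4,_,L)
state=p4 head=2 tape=_1_[_]___   (p4,_)→(p4,_,L)
state=p4 head=1 tape=_1[_]____   (p4,_)→(p4,_,L)
state=p4 head=0 tape=_[1]_____   (p4,1)→(p1,2,L)
state=p1 head=-1 tape=[_]2_____   (p1,_)→(p1,_,R)
state=p1 head=0 tape=_[2]_____   (p1,2)→(p0,1,L)
state=p0 head=-1 tape=[_]1_____
M halts after 20 transitions.

20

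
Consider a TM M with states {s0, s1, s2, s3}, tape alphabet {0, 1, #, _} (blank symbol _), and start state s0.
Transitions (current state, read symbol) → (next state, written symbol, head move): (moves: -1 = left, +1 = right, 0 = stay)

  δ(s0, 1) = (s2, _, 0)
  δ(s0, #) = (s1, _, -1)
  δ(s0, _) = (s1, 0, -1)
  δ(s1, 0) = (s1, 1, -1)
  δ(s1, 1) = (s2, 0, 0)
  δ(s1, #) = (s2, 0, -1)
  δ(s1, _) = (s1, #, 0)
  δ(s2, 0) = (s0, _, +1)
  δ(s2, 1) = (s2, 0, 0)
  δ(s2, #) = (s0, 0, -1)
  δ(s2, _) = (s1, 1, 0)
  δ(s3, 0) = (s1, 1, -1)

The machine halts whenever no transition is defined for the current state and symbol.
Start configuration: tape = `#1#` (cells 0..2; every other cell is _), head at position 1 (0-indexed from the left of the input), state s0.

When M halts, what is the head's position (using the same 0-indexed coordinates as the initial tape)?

-2

state=s0 head=1 tape=___#[1]#   (s0,1)→(s2,_,0)
state=s2 head=1 tape=___#[_]#   (s2,_)→(s1,1,0)
state=s1 head=1 tape=___#[1]#   (s1,1)→(s2,0,0)
state=s2 head=1 tape=___#[0]#   (s2,0)→(s0,_,+1)
state=s0 head=2 tape=___#_[#]   (s0,#)→(s1,_,-1)
state=s1 head=1 tape=___#[_]_   (s1,_)→(s1,#,0)
state=s1 head=1 tape=___#[#]_   (s1,#)→(s2,0,-1)
state=s2 head=0 tape=___[#]0_   (s2,#)→(s0,0,-1)
state=s0 head=-1 tape=__[_]00_   (s0,_)→(s1,0,-1)
state=s1 head=-2 tape=_[_]000_   (s1,_)→(s1,#,0)
state=s1 head=-2 tape=_[#]000_   (s1,#)→(s2,0,-1)
state=s2 head=-3 tape=[_]0000_   (s2,_)→(s1,1,0)
state=s1 head=-3 tape=[1]0000_   (s1,1)→(s2,0,0)
state=s2 head=-3 tape=[0]0000_   (s2,0)→(s0,_,+1)
state=s0 head=-2 tape=_[0]000_
At halt the head is at cell -2.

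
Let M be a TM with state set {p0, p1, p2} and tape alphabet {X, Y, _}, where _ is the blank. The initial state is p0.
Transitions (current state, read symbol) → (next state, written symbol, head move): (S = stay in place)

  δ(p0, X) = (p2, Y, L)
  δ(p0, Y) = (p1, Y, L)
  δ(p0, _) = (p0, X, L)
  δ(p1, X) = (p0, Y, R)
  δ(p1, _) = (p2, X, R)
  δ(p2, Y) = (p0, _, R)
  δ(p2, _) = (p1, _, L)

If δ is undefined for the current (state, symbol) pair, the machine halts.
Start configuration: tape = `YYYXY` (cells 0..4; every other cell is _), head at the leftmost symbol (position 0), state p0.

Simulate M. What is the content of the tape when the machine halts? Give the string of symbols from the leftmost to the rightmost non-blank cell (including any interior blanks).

p0 | _[Y]YYXY   read Y → write Y, move L, go to p1
p1 | [_]YYYXY   read _ → write X, move R, go to p2
p2 | X[Y]YYXY   read Y → write _, move R, go to p0
p0 | X_[Y]YXY   read Y → write Y, move L, go to p1
p1 | X[_]YYXY   read _ → write X, move R, go to p2
p2 | XX[Y]YXY   read Y → write _, move R, go to p0
p0 | XX_[Y]XY   read Y → write Y, move L, go to p1
p1 | XX[_]YXY   read _ → write X, move R, go to p2
p2 | XXX[Y]XY   read Y → write _, move R, go to p0
p0 | XXX_[X]Y   read X → write Y, move L, go to p2
p2 | XXX[_]YY   read _ → write _, move L, go to p1
p1 | XX[X]_YY   read X → write Y, move R, go to p0
p0 | XXY[_]YY   read _ → write X, move L, go to p0
p0 | XX[Y]XYY   read Y → write Y, move L, go to p1
p1 | X[X]YXYY   read X → write Y, move R, go to p0
p0 | XY[Y]XYY   read Y → write Y, move L, go to p1
p1 | X[Y]YXYY
The non-blank tape span at halt is XYYXYY.

XYYXYY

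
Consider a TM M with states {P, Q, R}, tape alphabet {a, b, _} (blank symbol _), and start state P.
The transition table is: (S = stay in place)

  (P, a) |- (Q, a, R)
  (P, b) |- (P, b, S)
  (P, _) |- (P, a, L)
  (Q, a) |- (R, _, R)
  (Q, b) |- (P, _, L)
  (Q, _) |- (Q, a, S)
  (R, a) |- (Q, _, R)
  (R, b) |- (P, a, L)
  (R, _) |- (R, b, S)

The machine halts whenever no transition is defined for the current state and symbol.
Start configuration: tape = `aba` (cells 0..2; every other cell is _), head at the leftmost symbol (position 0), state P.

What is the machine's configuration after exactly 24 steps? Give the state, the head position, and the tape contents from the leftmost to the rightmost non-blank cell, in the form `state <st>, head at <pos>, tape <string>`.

state P, head at 3, tape a___aaa

P | [a]ba____   read a → write a, move R, go to Q
Q | a[b]a____   read b → write _, move L, go to P
P | [a]_a____   read a → write a, move R, go to Q
Q | a[_]a____   read _ → write a, move S, go to Q
Q | a[a]a____   read a → write _, move R, go to R
R | a_[a]____   read a → write _, move R, go to Q
Q | a__[_]___   read _ → write a, move S, go to Q
Q | a__[a]___   read a → write _, move R, go to R
R | a___[_]__   read _ → write b, move S, go to R
R | a___[b]__   read b → write a, move L, go to P
P | a__[_]a__   read _ → write a, move L, go to P
P | a_[_]aa__   read _ → write a, move L, go to P
P | a[_]aaa__   read _ → write a, move L, go to P
P | [a]aaaa__   read a → write a, move R, go to Q
Q | a[a]aaa__   read a → write _, move R, go to R
R | a_[a]aa__   read a → write _, move R, go to Q
Q | a__[a]a__   read a → write _, move R, go to R
R | a___[a]__   read a → write _, move R, go to Q
Q | a____[_]_   read _ → write a, move S, go to Q
Q | a____[a]_   read a → write _, move R, go to R
R | a_____[_]   read _ → write b, move S, go to R
R | a_____[b]   read b → write a, move L, go to P
P | a____[_]a   read _ → write a, move L, go to P
P | a___[_]aa   read _ → write a, move L, go to P
P | a__[_]aaa
After 24 steps: state P, head at 3, tape a___aaa.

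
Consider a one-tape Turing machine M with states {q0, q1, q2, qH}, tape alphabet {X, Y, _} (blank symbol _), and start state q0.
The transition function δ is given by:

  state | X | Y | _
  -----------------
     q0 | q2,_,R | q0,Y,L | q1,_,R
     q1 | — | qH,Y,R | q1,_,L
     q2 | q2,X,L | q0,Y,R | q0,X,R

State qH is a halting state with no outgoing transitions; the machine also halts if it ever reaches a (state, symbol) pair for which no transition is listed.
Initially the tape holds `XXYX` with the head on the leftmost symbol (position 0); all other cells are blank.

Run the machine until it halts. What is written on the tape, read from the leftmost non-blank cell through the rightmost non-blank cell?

X_Y_X

q0 | [X]XYX___   read X → write _, move R, go to q2
q2 | _[X]YX___   read X → write X, move L, go to q2
q2 | [_]XYX___   read _ → write X, move R, go to q0
q0 | X[X]YX___   read X → write _, move R, go to q2
q2 | X_[Y]X___   read Y → write Y, move R, go to q0
q0 | X_Y[X]___   read X → write _, move R, go to q2
q2 | X_Y_[_]__   read _ → write X, move R, go to q0
q0 | X_Y_X[_]_   read _ → write _, move R, go to q1
q1 | X_Y_X_[_]   read _ → write _, move L, go to q1
q1 | X_Y_X[_]_   read _ → write _, move L, go to q1
q1 | X_Y_[X]__
The non-blank tape span at halt is X_Y_X.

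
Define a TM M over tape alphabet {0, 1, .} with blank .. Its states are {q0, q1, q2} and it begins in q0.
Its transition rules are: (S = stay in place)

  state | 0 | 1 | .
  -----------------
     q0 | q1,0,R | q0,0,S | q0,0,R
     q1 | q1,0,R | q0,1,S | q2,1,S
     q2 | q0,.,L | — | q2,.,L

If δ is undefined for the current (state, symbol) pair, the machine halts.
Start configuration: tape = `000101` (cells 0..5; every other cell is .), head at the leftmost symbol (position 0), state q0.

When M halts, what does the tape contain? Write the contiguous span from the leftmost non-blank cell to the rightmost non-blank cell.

q0 | [0]00101.   read 0 → write 0, move R, go to q1
q1 | 0[0]0101.   read 0 → write 0, move R, go to q1
q1 | 00[0]101.   read 0 → write 0, move R, go to q1
q1 | 000[1]01.   read 1 → write 1, move S, go to q0
q0 | 000[1]01.   read 1 → write 0, move S, go to q0
q0 | 000[0]01.   read 0 → write 0, move R, go to q1
q1 | 0000[0]1.   read 0 → write 0, move R, go to q1
q1 | 00000[1].   read 1 → write 1, move S, go to q0
q0 | 00000[1].   read 1 → write 0, move S, go to q0
q0 | 00000[0].   read 0 → write 0, move R, go to q1
q1 | 000000[.]   read . → write 1, move S, go to q2
q2 | 000000[1]
The non-blank tape span at halt is 0000001.

0000001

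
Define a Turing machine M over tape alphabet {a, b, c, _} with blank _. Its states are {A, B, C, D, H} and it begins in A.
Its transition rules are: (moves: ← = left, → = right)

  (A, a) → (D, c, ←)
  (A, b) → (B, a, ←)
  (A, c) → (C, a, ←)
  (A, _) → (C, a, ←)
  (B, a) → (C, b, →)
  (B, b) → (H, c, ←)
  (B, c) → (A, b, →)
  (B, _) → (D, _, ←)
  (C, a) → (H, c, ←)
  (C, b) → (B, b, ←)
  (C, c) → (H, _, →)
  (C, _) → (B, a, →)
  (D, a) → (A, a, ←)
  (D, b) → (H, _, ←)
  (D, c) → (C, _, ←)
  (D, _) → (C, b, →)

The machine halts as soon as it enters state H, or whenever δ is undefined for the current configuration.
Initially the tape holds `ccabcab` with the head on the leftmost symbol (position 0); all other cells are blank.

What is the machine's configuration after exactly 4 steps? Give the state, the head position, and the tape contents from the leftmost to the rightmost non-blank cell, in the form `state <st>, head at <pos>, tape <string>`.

state=A head=0 tape=_[c]cabcab   (A,c)→(C,a,←)
state=C head=-1 tape=[_]acabcab   (C,_)→(B,a,→)
state=B head=0 tape=a[a]cabcab   (B,a)→(C,b,→)
state=C head=1 tape=ab[c]abcab   (C,c)→(H,_,→)
state=H head=2 tape=ab_[a]bcab
After 4 steps: state H, head at 2, tape ab_abcab.

state H, head at 2, tape ab_abcab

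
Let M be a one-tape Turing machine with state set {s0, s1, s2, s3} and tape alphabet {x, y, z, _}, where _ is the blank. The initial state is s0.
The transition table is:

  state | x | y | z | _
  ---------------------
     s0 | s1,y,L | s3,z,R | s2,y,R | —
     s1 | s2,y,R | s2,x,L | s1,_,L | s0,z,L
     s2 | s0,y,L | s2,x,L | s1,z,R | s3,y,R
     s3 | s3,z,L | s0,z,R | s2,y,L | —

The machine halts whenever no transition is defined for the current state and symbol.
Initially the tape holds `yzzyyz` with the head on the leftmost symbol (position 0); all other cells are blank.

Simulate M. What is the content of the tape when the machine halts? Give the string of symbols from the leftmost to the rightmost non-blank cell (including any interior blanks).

zyzzzyy

state=s0 head=0 tape=[y]zzyyz__   (s0,y)→(s3,z,R)
state=s3 head=1 tape=z[z]zyyz__   (s3,z)→(s2,y,L)
state=s2 head=0 tape=[z]yzyyz__   (s2,z)→(s1,z,R)
state=s1 head=1 tape=z[y]zyyz__   (s1,y)→(s2,x,L)
state=s2 head=0 tape=[z]xzyyz__   (s2,z)→(s1,z,R)
state=s1 head=1 tape=z[x]zyyz__   (s1,x)→(s2,y,R)
state=s2 head=2 tape=zy[z]yyz__   (s2,z)→(s1,z,R)
state=s1 head=3 tape=zyz[y]yz__   (s1,y)→(s2,x,L)
state=s2 head=2 tape=zy[z]xyz__   (s2,z)→(s1,z,R)
state=s1 head=3 tape=zyz[x]yz__   (s1,x)→(s2,y,R)
state=s2 head=4 tape=zyzy[y]z__   (s2,y)→(s2,x,L)
state=s2 head=3 tape=zyz[y]xz__   (s2,y)→(s2,x,L)
state=s2 head=2 tape=zy[z]xxz__   (s2,z)→(s1,z,R)
state=s1 head=3 tape=zyz[x]xz__   (s1,x)→(s2,y,R)
state=s2 head=4 tape=zyzy[x]z__   (s2,x)→(s0,y,L)
state=s0 head=3 tape=zyz[y]yz__   (s0,y)→(s3,z,R)
state=s3 head=4 tape=zyzz[y]z__   (s3,y)→(s0,z,R)
state=s0 head=5 tape=zyzzz[z]__   (s0,z)→(s2,y,R)
state=s2 head=6 tape=zyzzzy[_]_   (s2,_)→(s3,y,R)
state=s3 head=7 tape=zyzzzyy[_]
The non-blank tape span at halt is zyzzzyy.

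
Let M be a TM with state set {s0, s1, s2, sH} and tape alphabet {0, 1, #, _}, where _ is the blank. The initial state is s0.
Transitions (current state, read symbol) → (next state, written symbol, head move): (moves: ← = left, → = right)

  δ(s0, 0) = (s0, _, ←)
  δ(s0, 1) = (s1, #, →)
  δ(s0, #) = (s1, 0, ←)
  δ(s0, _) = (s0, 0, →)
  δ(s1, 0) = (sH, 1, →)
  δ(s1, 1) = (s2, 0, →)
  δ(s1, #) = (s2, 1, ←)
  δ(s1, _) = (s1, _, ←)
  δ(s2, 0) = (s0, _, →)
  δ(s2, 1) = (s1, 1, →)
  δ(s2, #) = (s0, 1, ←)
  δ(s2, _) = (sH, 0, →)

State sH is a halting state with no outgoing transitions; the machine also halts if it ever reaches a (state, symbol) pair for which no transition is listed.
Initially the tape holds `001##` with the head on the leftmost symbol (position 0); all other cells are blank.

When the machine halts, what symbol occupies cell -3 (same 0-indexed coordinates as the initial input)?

s0 | ___[0]01##   read 0 → write _, move ←, go to s0
s0 | __[_]_01##   read _ → write 0, move →, go to s0
s0 | __0[_]01##   read _ → write 0, move →, go to s0
s0 | __00[0]1##   read 0 → write _, move ←, go to s0
s0 | __0[0]_1##   read 0 → write _, move ←, go to s0
s0 | __[0]__1##   read 0 → write _, move ←, go to s0
s0 | _[_]___1##   read _ → write 0, move →, go to s0
s0 | _0[_]__1##   read _ → write 0, move →, go to s0
s0 | _00[_]_1##   read _ → write 0, move →, go to s0
s0 | _000[_]1##   read _ → write 0, move →, go to s0
s0 | _0000[1]##   read 1 → write #, move →, go to s1
s1 | _0000#[#]#   read # → write 1, move ←, go to s2
s2 | _0000[#]1#   read # → write 1, move ←, go to s0
s0 | _000[0]11#   read 0 → write _, move ←, go to s0
s0 | _00[0]_11#   read 0 → write _, move ←, go to s0
s0 | _0[0]__11#   read 0 → write _, move ←, go to s0
s0 | _[0]___11#   read 0 → write _, move ←, go to s0
s0 | [_]____11#   read _ → write 0, move →, go to s0
s0 | 0[_]___11#   read _ → write 0, move →, go to s0
s0 | 00[_]__11#   read _ → write 0, move →, go to s0
s0 | 000[_]_11#   read _ → write 0, move →, go to s0
s0 | 0000[_]11#   read _ → write 0, move →, go to s0
s0 | 00000[1]1#   read 1 → write #, move →, go to s1
s1 | 00000#[1]#   read 1 → write 0, move →, go to s2
s2 | 00000#0[#]   read # → write 1, move ←, go to s0
s0 | 00000#[0]1   read 0 → write _, move ←, go to s0
s0 | 00000[#]_1   read # → write 0, move ←, go to s1
s1 | 0000[0]0_1   read 0 → write 1, move →, go to sH
sH | 00001[0]_1
Cell -3 holds 0 when M halts.

0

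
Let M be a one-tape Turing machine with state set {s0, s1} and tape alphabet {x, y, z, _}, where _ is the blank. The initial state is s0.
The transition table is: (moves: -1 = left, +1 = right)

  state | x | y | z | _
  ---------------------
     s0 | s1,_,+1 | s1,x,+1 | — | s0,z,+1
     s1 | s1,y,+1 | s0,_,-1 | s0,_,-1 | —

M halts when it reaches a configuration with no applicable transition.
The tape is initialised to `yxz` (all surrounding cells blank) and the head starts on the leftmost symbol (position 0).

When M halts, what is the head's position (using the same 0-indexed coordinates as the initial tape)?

s0 | [y]xz   read y → write x, move +1, go to s1
s1 | x[x]z   read x → write y, move +1, go to s1
s1 | xy[z]   read z → write _, move -1, go to s0
s0 | x[y]_   read y → write x, move +1, go to s1
s1 | xx[_]
At halt the head is at cell 2.

2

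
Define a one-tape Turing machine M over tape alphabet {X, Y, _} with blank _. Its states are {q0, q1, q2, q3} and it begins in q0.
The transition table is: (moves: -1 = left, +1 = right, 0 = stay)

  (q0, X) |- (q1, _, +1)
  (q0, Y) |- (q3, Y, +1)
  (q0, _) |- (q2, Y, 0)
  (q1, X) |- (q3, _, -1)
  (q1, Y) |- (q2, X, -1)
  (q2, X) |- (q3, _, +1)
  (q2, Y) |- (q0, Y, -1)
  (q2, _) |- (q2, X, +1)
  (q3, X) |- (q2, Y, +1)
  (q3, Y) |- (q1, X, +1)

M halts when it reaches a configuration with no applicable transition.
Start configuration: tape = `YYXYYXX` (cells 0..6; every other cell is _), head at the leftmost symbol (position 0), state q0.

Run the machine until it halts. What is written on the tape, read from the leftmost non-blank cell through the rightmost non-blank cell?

q0 | [Y]YXYYXX_   read Y → write Y, move +1, go to q3
q3 | Y[Y]XYYXX_   read Y → write X, move +1, go to q1
q1 | YX[X]YYXX_   read X → write _, move -1, go to q3
q3 | Y[X]_YYXX_   read X → write Y, move +1, go to q2
q2 | YY[_]YYXX_   read _ → write X, move +1, go to q2
q2 | YYX[Y]YXX_   read Y → write Y, move -1, go to q0
q0 | YY[X]YYXX_   read X → write _, move +1, go to q1
q1 | YY_[Y]YXX_   read Y → write X, move -1, go to q2
q2 | YY[_]XYXX_   read _ → write X, move +1, go to q2
q2 | YYX[X]YXX_   read X → write _, move +1, go to q3
q3 | YYX_[Y]XX_   read Y → write X, move +1, go to q1
q1 | YYX_X[X]X_   read X → write _, move -1, go to q3
q3 | YYX_[X]_X_   read X → write Y, move +1, go to q2
q2 | YYX_Y[_]X_   read _ → write X, move +1, go to q2
q2 | YYX_YX[X]_   read X → write _, move +1, go to q3
q3 | YYX_YX_[_]
The non-blank tape span at halt is YYX_YX.

YYX_YX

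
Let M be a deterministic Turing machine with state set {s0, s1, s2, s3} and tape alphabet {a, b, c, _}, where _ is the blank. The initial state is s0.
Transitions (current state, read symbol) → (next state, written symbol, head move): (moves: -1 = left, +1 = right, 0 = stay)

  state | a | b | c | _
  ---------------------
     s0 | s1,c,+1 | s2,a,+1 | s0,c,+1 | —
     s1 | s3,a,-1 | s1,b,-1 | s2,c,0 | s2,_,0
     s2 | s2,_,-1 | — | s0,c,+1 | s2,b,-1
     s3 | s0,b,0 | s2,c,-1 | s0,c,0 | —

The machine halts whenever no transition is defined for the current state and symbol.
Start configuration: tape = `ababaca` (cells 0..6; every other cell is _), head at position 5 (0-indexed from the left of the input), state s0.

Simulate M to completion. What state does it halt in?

s0 | ababa[c]a__   read c → write c, move +1, go to s0
s0 | ababac[a]__   read a → write c, move +1, go to s1
s1 | ababacc[_]_   read _ → write _, move 0, go to s2
s2 | ababacc[_]_   read _ → write b, move -1, go to s2
s2 | ababac[c]b_   read c → write c, move +1, go to s0
s0 | ababacc[b]_   read b → write a, move +1, go to s2
s2 | ababacca[_]   read _ → write b, move -1, go to s2
s2 | ababacc[a]b   read a → write _, move -1, go to s2
s2 | ababac[c]_b   read c → write c, move +1, go to s0
s0 | ababacc[_]b
No transition is defined for (s0, _); M halts in state s0.

s0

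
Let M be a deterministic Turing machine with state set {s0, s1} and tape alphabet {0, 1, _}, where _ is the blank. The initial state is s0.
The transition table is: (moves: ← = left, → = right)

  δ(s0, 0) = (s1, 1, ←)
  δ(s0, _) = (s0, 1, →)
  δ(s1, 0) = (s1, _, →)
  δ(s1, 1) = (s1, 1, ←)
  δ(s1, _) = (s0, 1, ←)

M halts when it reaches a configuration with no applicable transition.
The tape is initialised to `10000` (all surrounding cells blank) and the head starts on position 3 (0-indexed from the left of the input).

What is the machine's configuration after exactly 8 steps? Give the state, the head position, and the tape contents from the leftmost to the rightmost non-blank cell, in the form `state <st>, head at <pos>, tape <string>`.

state s0, head at -1, tape 1111110

s0 | __100[0]0   read 0 → write 1, move ←, go to s1
s1 | __10[0]10   read 0 → write _, move →, go to s1
s1 | __10_[1]0   read 1 → write 1, move ←, go to s1
s1 | __10[_]10   read _ → write 1, move ←, go to s0
s0 | __1[0]110   read 0 → write 1, move ←, go to s1
s1 | __[1]1110   read 1 → write 1, move ←, go to s1
s1 | _[_]11110   read _ → write 1, move ←, go to s0
s0 | [_]111110   read _ → write 1, move →, go to s0
s0 | 1[1]11110
After 8 steps: state s0, head at -1, tape 1111110.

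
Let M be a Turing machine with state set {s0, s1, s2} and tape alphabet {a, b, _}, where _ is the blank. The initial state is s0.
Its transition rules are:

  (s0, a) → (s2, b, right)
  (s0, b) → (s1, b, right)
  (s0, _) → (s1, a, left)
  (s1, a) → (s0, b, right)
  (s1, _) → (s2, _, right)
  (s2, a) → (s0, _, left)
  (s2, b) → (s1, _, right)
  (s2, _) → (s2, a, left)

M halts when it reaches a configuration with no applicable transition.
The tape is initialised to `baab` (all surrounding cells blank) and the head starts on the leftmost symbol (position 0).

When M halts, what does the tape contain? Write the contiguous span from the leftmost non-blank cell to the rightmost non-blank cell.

s0 | [b]aab_____   read b → write b, move right, go to s1
s1 | b[a]ab_____   read a → write b, move right, go to s0
s0 | bb[a]b_____   read a → write b, move right, go to s2
s2 | bbb[b]_____   read b → write _, move right, go to s1
s1 | bbb_[_]____   read _ → write _, move right, go to s2
s2 | bbb__[_]___   read _ → write a, move left, go to s2
s2 | bbb_[_]a___   read _ → write a, move left, go to s2
s2 | bbb[_]aa___   read _ → write a, move left, go to s2
s2 | bb[b]aaa___   read b → write _, move right, go to s1
s1 | bb_[a]aa___   read a → write b, move right, go to s0
s0 | bb_b[a]a___   read a → write b, move right, go to s2
s2 | bb_bb[a]___   read a → write _, move left, go to s0
s0 | bb_b[b]____   read b → write b, move right, go to s1
s1 | bb_bb[_]___   read _ → write _, move right, go to s2
s2 | bb_bb_[_]__   read _ → write a, move left, go to s2
s2 | bb_bb[_]a__   read _ → write a, move left, go to s2
s2 | bb_b[b]aa__   read b → write _, move right, go to s1
s1 | bb_b_[a]a__   read a → write b, move right, go to s0
s0 | bb_b_b[a]__   read a → write b, move right, go to s2
s2 | bb_b_bb[_]_   read _ → write a, move left, go to s2
s2 | bb_b_b[b]a_   read b → write _, move right, go to s1
s1 | bb_b_b_[a]_   read a → write b, move right, go to s0
s0 | bb_b_b_b[_]   read _ → write a, move left, go to s1
s1 | bb_b_b_[b]a
The non-blank tape span at halt is bb_b_b_ba.

bb_b_b_ba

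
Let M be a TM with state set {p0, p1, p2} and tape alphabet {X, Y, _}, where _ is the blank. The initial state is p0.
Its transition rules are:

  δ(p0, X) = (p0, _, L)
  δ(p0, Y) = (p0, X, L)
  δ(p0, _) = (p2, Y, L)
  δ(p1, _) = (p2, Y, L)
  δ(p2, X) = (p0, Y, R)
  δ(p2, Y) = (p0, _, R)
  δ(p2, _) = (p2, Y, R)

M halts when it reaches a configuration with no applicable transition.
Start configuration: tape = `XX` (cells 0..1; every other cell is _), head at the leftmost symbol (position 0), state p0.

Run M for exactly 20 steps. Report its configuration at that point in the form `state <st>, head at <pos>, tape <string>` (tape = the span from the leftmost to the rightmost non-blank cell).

state=p0 head=0 tape=___[X]X   (p0,X)→(p0,_,L)
state=p0 head=-1 tape=__[_]_X   (p0,_)→(p2,Y,L)
state=p2 head=-2 tape=_[_]Y_X   (p2,_)→(p2,Y,R)
state=p2 head=-1 tape=_Y[Y]_X   (p2,Y)→(p0,_,R)
state=p0 head=0 tape=_Y_[_]X   (p0,_)→(p2,Y,L)
state=p2 head=-1 tape=_Y[_]YX   (p2,_)→(p2,Y,R)
state=p2 head=0 tape=_YY[Y]X   (p2,Y)→(p0,_,R)
state=p0 head=1 tape=_YY_[X]   (p0,X)→(p0,_,L)
state=p0 head=0 tape=_YY[_]_   (p0,_)→(p2,Y,L)
state=p2 head=-1 tape=_Y[Y]Y_   (p2,Y)→(p0,_,R)
state=p0 head=0 tape=_Y_[Y]_   (p0,Y)→(p0,X,L)
state=p0 head=-1 tape=_Y[_]X_   (p0,_)→(p2,Y,L)
state=p2 head=-2 tape=_[Y]YX_   (p2,Y)→(p0,_,R)
state=p0 head=-1 tape=__[Y]X_   (p0,Y)→(p0,X,L)
state=p0 head=-2 tape=_[_]XX_   (p0,_)→(p2,Y,L)
state=p2 head=-3 tape=[_]YXX_   (p2,_)→(p2,Y,R)
state=p2 head=-2 tape=Y[Y]XX_   (p2,Y)→(p0,_,R)
state=p0 head=-1 tape=Y_[X]X_   (p0,X)→(p0,_,L)
state=p0 head=-2 tape=Y[_]_X_   (p0,_)→(p2,Y,L)
state=p2 head=-3 tape=[Y]Y_X_   (p2,Y)→(p0,_,R)
state=p0 head=-2 tape=_[Y]_X_
After 20 steps: state p0, head at -2, tape Y_X.

state p0, head at -2, tape Y_X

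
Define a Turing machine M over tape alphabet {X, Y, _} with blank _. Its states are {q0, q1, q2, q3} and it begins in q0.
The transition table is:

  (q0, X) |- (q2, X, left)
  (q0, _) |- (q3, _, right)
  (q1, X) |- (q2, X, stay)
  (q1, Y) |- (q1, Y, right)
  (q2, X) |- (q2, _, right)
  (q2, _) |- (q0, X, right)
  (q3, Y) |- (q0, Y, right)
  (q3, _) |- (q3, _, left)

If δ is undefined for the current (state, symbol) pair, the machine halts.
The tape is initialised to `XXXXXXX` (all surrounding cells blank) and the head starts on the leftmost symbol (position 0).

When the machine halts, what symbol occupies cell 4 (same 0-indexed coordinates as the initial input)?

_

state=q0 head=0 tape=_[X]XXXXXX___   (q0,X)→(q2,X,left)
state=q2 head=-1 tape=[_]XXXXXXX___   (q2,_)→(q0,X,right)
state=q0 head=0 tape=X[X]XXXXXX___   (q0,X)→(q2,X,left)
state=q2 head=-1 tape=[X]XXXXXXX___   (q2,X)→(q2,_,right)
state=q2 head=0 tape=_[X]XXXXXX___   (q2,X)→(q2,_,right)
state=q2 head=1 tape=__[X]XXXXX___   (q2,X)→(q2,_,right)
state=q2 head=2 tape=___[X]XXXX___   (q2,X)→(q2,_,right)
state=q2 head=3 tape=____[X]XXX___   (q2,X)→(q2,_,right)
state=q2 head=4 tape=_____[X]XX___   (q2,X)→(q2,_,right)
state=q2 head=5 tape=______[X]X___   (q2,X)→(q2,_,right)
state=q2 head=6 tape=_______[X]___   (q2,X)→(q2,_,right)
state=q2 head=7 tape=________[_]__   (q2,_)→(q0,X,right)
state=q0 head=8 tape=________X[_]_   (q0,_)→(q3,_,right)
state=q3 head=9 tape=________X_[_]   (q3,_)→(q3,_,left)
state=q3 head=8 tape=________X[_]_   (q3,_)→(q3,_,left)
state=q3 head=7 tape=________[X]__
Cell 4 holds _ when M halts.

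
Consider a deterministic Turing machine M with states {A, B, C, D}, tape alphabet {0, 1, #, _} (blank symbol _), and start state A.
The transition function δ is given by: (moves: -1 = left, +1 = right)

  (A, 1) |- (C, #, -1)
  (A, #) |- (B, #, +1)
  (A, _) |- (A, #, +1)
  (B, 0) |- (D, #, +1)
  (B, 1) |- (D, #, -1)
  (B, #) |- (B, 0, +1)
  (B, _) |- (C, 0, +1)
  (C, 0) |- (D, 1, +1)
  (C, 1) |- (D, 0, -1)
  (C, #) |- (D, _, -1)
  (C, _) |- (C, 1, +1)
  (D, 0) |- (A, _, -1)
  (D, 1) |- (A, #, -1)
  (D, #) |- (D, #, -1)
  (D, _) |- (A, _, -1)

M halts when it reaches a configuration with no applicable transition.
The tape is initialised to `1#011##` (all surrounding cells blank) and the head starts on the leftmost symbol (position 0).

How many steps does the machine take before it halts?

A | __[1]#011##   read 1 → write #, move -1, go to C
C | _[_]##011##   read _ → write 1, move +1, go to C
C | _1[#]#011##   read # → write _, move -1, go to D
D | _[1]_#011##   read 1 → write #, move -1, go to A
A | [_]#_#011##   read _ → write #, move +1, go to A
A | #[#]_#011##   read # → write #, move +1, go to B
B | ##[_]#011##   read _ → write 0, move +1, go to C
C | ##0[#]011##   read # → write _, move -1, go to D
D | ##[0]_011##   read 0 → write _, move -1, go to A
A | #[#]__011##   read # → write #, move +1, go to B
B | ##[_]_011##   read _ → write 0, move +1, go to C
C | ##0[_]011##   read _ → write 1, move +1, go to C
C | ##01[0]11##   read 0 → write 1, move +1, go to D
D | ##011[1]1##   read 1 → write #, move -1, go to A
A | ##01[1]#1##   read 1 → write #, move -1, go to C
C | ##0[1]##1##   read 1 → write 0, move -1, go to D
D | ##[0]0##1##   read 0 → write _, move -1, go to A
A | #[#]_0##1##   read # → write #, move +1, go to B
B | ##[_]0##1##   read _ → write 0, move +1, go to C
C | ##0[0]##1##   read 0 → write 1, move +1, go to D
D | ##01[#]#1##   read # → write #, move -1, go to D
D | ##0[1]##1##   read 1 → write #, move -1, go to A
A | ##[0]###1##
M halts after 22 transitions.

22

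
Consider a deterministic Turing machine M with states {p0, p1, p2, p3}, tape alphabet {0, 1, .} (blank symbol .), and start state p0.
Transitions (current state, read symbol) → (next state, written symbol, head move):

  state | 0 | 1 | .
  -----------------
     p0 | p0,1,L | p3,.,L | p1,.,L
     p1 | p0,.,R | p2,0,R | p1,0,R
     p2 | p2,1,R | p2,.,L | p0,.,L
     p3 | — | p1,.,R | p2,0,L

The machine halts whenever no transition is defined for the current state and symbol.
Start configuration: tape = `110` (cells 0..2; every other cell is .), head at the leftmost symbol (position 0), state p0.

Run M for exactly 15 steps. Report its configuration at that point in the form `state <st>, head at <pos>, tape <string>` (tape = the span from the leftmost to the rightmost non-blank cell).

state=p0 head=0 tape=....[1]10.   (p0,1)→(p3,.,L)
state=p3 head=-1 tape=...[.].10.   (p3,.)→(p2,0,L)
state=p2 head=-2 tape=..[.]0.10.   (p2,.)→(p0,.,L)
state=p0 head=-3 tape=.[.].0.10.   (p0,.)→(p1,.,L)
state=p1 head=-4 tape=[.]..0.10.   (p1,.)→(p1,0,R)
state=p1 head=-3 tape=0[.].0.10.   (p1,.)→(p1,0,R)
state=p1 head=-2 tape=00[.]0.10.   (p1,.)→(p1,0,R)
state=p1 head=-1 tape=000[0].10.   (p1,0)→(p0,.,R)
state=p0 head=0 tape=000.[.]10.   (p0,.)→(p1,.,L)
state=p1 head=-1 tape=000[.].10.   (p1,.)→(p1,0,R)
state=p1 head=0 tape=0000[.]10.   (p1,.)→(p1,0,R)
state=p1 head=1 tape=00000[1]0.   (p1,1)→(p2,0,R)
state=p2 head=2 tape=000000[0].   (p2,0)→(p2,1,R)
state=p2 head=3 tape=0000001[.]   (p2,.)→(p0,.,L)
state=p0 head=2 tape=000000[1].   (p0,1)→(p3,.,L)
state=p3 head=1 tape=00000[0]..
After 15 steps: state p3, head at 1, tape 000000.

state p3, head at 1, tape 000000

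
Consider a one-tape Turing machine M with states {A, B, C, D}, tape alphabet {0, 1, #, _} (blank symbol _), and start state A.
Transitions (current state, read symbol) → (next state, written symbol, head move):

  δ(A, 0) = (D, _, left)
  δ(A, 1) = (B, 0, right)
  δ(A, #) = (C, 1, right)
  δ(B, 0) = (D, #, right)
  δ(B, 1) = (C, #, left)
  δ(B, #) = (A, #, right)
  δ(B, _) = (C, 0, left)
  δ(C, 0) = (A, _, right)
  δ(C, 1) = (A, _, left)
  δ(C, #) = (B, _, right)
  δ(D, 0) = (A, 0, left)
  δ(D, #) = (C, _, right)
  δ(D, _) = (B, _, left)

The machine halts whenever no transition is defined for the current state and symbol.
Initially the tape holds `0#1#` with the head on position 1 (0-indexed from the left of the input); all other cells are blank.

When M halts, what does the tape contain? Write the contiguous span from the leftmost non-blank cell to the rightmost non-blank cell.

#__#

A | 0[#]1#   read # → write 1, move right, go to C
C | 01[1]#   read 1 → write _, move left, go to A
A | 0[1]_#   read 1 → write 0, move right, go to B
B | 00[_]#   read _ → write 0, move left, go to C
C | 0[0]0#   read 0 → write _, move right, go to A
A | 0_[0]#   read 0 → write _, move left, go to D
D | 0[_]_#   read _ → write _, move left, go to B
B | [0]__#   read 0 → write #, move right, go to D
D | #[_]_#   read _ → write _, move left, go to B
B | [#]__#   read # → write #, move right, go to A
A | #[_]_#
The non-blank tape span at halt is #__#.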